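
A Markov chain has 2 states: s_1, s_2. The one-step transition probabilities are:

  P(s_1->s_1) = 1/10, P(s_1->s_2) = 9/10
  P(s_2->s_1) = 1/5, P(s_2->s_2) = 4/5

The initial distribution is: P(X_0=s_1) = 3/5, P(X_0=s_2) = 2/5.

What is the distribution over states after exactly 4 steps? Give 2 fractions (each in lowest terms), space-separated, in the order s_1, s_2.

Propagating the distribution step by step (d_{t+1} = d_t * P):
d_0 = (s_1=3/5, s_2=2/5)
  d_1[s_1] = 3/5*1/10 + 2/5*1/5 = 7/50
  d_1[s_2] = 3/5*9/10 + 2/5*4/5 = 43/50
d_1 = (s_1=7/50, s_2=43/50)
  d_2[s_1] = 7/50*1/10 + 43/50*1/5 = 93/500
  d_2[s_2] = 7/50*9/10 + 43/50*4/5 = 407/500
d_2 = (s_1=93/500, s_2=407/500)
  d_3[s_1] = 93/500*1/10 + 407/500*1/5 = 907/5000
  d_3[s_2] = 93/500*9/10 + 407/500*4/5 = 4093/5000
d_3 = (s_1=907/5000, s_2=4093/5000)
  d_4[s_1] = 907/5000*1/10 + 4093/5000*1/5 = 9093/50000
  d_4[s_2] = 907/5000*9/10 + 4093/5000*4/5 = 40907/50000
d_4 = (s_1=9093/50000, s_2=40907/50000)

Answer: 9093/50000 40907/50000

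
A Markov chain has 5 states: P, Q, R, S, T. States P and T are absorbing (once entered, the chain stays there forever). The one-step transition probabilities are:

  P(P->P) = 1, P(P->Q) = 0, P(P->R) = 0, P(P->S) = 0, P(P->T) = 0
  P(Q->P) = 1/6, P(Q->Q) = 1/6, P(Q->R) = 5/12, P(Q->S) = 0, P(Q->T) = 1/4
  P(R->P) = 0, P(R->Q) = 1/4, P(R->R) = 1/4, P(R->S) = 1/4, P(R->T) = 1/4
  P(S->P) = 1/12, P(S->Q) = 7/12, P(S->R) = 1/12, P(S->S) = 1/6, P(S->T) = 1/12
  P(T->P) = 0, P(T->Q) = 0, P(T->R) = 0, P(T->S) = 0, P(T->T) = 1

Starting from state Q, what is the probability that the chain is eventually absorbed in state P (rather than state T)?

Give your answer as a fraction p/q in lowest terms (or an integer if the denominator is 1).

Answer: 63/205

Derivation:
Let a_i = P(absorbed in P | start in state i).
Boundary conditions: a_P = 1, a_T = 0.
For each transient state i, a_i = sum_j P(i->j) * a_j:
  a_Q = 1/6*a_P + 1/6*a_Q + 5/12*a_R + 0*a_S + 1/4*a_T
  a_R = 0*a_P + 1/4*a_Q + 1/4*a_R + 1/4*a_S + 1/4*a_T
  a_S = 1/12*a_P + 7/12*a_Q + 1/12*a_R + 1/6*a_S + 1/12*a_T

Substituting a_P = 1 and a_T = 0, rearrange to (I - Q) a = r where r[i] = P(i -> P):
  [5/6, -5/12, 0] . (a_Q, a_R, a_S) = 1/6
  [-1/4, 3/4, -1/4] . (a_Q, a_R, a_S) = 0
  [-7/12, -1/12, 5/6] . (a_Q, a_R, a_S) = 1/12

Solving yields:
  a_Q = 63/205
  a_R = 44/205
  a_S = 69/205

Starting state is Q, so the absorption probability is a_Q = 63/205.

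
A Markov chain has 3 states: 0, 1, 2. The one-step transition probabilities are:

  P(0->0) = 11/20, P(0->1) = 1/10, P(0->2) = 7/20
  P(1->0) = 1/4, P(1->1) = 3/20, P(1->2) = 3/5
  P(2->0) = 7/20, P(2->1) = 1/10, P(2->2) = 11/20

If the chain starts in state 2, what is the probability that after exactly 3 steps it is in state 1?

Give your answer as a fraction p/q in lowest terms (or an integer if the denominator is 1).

Answer: 421/4000

Derivation:
Computing P^3 by repeated multiplication:
P^1 =
  0: [11/20, 1/10, 7/20]
  1: [1/4, 3/20, 3/5]
  2: [7/20, 1/10, 11/20]
P^2 =
  0: [9/20, 21/200, 89/200]
  1: [77/200, 43/400, 203/400]
  2: [41/100, 21/200, 97/200]
P^3 =
  0: [859/2000, 421/4000, 1861/4000]
  1: [333/800, 843/8000, 3827/8000]
  2: [843/2000, 421/4000, 1893/4000]

(P^3)[2 -> 1] = 421/4000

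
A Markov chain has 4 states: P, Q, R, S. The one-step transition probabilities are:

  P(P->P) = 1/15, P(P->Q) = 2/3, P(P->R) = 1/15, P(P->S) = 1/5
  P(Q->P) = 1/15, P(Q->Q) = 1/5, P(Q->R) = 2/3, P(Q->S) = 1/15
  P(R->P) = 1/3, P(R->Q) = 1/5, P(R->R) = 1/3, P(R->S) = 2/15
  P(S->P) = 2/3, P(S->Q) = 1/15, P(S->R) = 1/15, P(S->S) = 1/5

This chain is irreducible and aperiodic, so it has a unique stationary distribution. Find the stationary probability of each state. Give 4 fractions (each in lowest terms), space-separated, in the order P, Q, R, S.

The stationary distribution satisfies pi = pi * P, i.e.:
  pi_P = 1/15*pi_P + 1/15*pi_Q + 1/3*pi_R + 2/3*pi_S
  pi_Q = 2/3*pi_P + 1/5*pi_Q + 1/5*pi_R + 1/15*pi_S
  pi_R = 1/15*pi_P + 2/3*pi_Q + 1/3*pi_R + 1/15*pi_S
  pi_S = 1/5*pi_P + 1/15*pi_Q + 2/15*pi_R + 1/5*pi_S
with normalization: pi_P + pi_Q + pi_R + pi_S = 1.

Using the first 3 balance equations plus normalization, the linear system A*pi = b is:
  [-14/15, 1/15, 1/3, 2/3] . pi = 0
  [2/3, -4/5, 1/5, 1/15] . pi = 0
  [1/15, 2/3, -2/3, 1/15] . pi = 0
  [1, 1, 1, 1] . pi = 1

Solving yields:
  pi_P = 341/1432
  pi_Q = 419/1432
  pi_R = 473/1432
  pi_S = 199/1432

Verification (pi * P):
  341/1432*1/15 + 419/1432*1/15 + 473/1432*1/3 + 199/1432*2/3 = 341/1432 = pi_P  (ok)
  341/1432*2/3 + 419/1432*1/5 + 473/1432*1/5 + 199/1432*1/15 = 419/1432 = pi_Q  (ok)
  341/1432*1/15 + 419/1432*2/3 + 473/1432*1/3 + 199/1432*1/15 = 473/1432 = pi_R  (ok)
  341/1432*1/5 + 419/1432*1/15 + 473/1432*2/15 + 199/1432*1/5 = 199/1432 = pi_S  (ok)

Answer: 341/1432 419/1432 473/1432 199/1432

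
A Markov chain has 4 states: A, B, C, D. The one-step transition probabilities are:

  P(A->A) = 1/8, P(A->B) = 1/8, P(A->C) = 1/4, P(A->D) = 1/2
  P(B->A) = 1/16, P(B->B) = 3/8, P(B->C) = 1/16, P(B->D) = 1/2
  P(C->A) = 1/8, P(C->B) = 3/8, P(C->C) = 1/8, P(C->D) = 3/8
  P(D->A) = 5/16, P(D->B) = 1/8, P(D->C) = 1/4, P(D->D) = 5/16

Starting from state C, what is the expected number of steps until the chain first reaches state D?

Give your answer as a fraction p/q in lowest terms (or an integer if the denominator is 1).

Answer: 336/145

Derivation:
Let h_i = expected steps to first reach D from state i.
Boundary: h_D = 0.
First-step equations for the other states:
  h_A = 1 + 1/8*h_A + 1/8*h_B + 1/4*h_C + 1/2*h_D
  h_B = 1 + 1/16*h_A + 3/8*h_B + 1/16*h_C + 1/2*h_D
  h_C = 1 + 1/8*h_A + 3/8*h_B + 1/8*h_C + 3/8*h_D

Substituting h_D = 0 and rearranging gives the linear system (I - Q) h = 1:
  [7/8, -1/8, -1/4] . (h_A, h_B, h_C) = 1
  [-1/16, 5/8, -1/16] . (h_A, h_B, h_C) = 1
  [-1/8, -3/8, 7/8] . (h_A, h_B, h_C) = 1

Solving yields:
  h_A = 304/145
  h_B = 296/145
  h_C = 336/145

Starting state is C, so the expected hitting time is h_C = 336/145.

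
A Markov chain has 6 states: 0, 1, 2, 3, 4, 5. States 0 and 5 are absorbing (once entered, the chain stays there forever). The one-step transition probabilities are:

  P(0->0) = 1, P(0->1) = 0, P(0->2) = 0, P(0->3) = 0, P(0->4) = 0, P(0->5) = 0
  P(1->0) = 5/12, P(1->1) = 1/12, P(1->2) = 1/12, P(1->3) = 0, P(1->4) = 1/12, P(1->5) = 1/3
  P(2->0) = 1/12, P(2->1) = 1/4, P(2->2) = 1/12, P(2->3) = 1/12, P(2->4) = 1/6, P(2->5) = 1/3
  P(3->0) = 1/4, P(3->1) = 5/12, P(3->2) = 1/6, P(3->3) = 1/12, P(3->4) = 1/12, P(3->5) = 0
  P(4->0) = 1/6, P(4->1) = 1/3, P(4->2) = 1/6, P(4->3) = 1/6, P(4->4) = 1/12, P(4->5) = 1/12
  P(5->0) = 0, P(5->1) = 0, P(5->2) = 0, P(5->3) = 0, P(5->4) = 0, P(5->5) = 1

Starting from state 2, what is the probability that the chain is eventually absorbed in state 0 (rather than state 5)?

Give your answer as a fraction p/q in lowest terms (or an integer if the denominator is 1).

Let a_i = P(absorbed in 0 | start in state i).
Boundary conditions: a_0 = 1, a_5 = 0.
For each transient state i, a_i = sum_j P(i->j) * a_j:
  a_1 = 5/12*a_0 + 1/12*a_1 + 1/12*a_2 + 0*a_3 + 1/12*a_4 + 1/3*a_5
  a_2 = 1/12*a_0 + 1/4*a_1 + 1/12*a_2 + 1/12*a_3 + 1/6*a_4 + 1/3*a_5
  a_3 = 1/4*a_0 + 5/12*a_1 + 1/6*a_2 + 1/12*a_3 + 1/12*a_4 + 0*a_5
  a_4 = 1/6*a_0 + 1/3*a_1 + 1/6*a_2 + 1/6*a_3 + 1/12*a_4 + 1/12*a_5

Substituting a_0 = 1 and a_5 = 0, rearrange to (I - Q) a = r where r[i] = P(i -> 0):
  [11/12, -1/12, 0, -1/12] . (a_1, a_2, a_3, a_4) = 5/12
  [-1/4, 11/12, -1/12, -1/6] . (a_1, a_2, a_3, a_4) = 1/12
  [-5/12, -1/6, 11/12, -1/12] . (a_1, a_2, a_3, a_4) = 1/4
  [-1/3, -1/6, -1/6, 11/12] . (a_1, a_2, a_3, a_4) = 1/6

Solving yields:
  a_1 = 6711/12365
  a_2 = 4958/12365
  a_3 = 7964/12365
  a_4 = 7038/12365

Starting state is 2, so the absorption probability is a_2 = 4958/12365.

Answer: 4958/12365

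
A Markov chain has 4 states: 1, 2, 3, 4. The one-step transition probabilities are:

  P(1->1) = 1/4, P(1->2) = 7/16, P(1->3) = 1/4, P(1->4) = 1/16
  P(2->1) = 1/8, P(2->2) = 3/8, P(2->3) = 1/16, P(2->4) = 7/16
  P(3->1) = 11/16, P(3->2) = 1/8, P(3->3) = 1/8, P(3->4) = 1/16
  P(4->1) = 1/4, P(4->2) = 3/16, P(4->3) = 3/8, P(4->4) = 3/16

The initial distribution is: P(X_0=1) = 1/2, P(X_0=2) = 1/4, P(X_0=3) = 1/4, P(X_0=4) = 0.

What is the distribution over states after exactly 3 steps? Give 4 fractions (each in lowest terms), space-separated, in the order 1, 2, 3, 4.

Answer: 2375/8192 5033/16384 3159/16384 1721/8192

Derivation:
Propagating the distribution step by step (d_{t+1} = d_t * P):
d_0 = (1=1/2, 2=1/4, 3=1/4, 4=0)
  d_1[1] = 1/2*1/4 + 1/4*1/8 + 1/4*11/16 + 0*1/4 = 21/64
  d_1[2] = 1/2*7/16 + 1/4*3/8 + 1/4*1/8 + 0*3/16 = 11/32
  d_1[3] = 1/2*1/4 + 1/4*1/16 + 1/4*1/8 + 0*3/8 = 11/64
  d_1[4] = 1/2*1/16 + 1/4*7/16 + 1/4*1/16 + 0*3/16 = 5/32
d_1 = (1=21/64, 2=11/32, 3=11/64, 4=5/32)
  d_2[1] = 21/64*1/4 + 11/32*1/8 + 11/64*11/16 + 5/32*1/4 = 289/1024
  d_2[2] = 21/64*7/16 + 11/32*3/8 + 11/64*1/8 + 5/32*3/16 = 331/1024
  d_2[3] = 21/64*1/4 + 11/32*1/16 + 11/64*1/8 + 5/32*3/8 = 47/256
  d_2[4] = 21/64*1/16 + 11/32*7/16 + 11/64*1/16 + 5/32*3/16 = 27/128
d_2 = (1=289/1024, 2=331/1024, 3=47/256, 4=27/128)
  d_3[1] = 289/1024*1/4 + 331/1024*1/8 + 47/256*11/16 + 27/128*1/4 = 2375/8192
  d_3[2] = 289/1024*7/16 + 331/1024*3/8 + 47/256*1/8 + 27/128*3/16 = 5033/16384
  d_3[3] = 289/1024*1/4 + 331/1024*1/16 + 47/256*1/8 + 27/128*3/8 = 3159/16384
  d_3[4] = 289/1024*1/16 + 331/1024*7/16 + 47/256*1/16 + 27/128*3/16 = 1721/8192
d_3 = (1=2375/8192, 2=5033/16384, 3=3159/16384, 4=1721/8192)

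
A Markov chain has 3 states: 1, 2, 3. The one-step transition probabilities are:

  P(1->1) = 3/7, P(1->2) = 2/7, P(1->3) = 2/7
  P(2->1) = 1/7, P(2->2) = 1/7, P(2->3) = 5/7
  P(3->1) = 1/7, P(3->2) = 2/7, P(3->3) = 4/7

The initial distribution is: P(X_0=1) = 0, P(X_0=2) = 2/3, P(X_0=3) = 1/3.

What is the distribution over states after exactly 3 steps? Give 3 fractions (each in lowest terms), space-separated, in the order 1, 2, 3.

Propagating the distribution step by step (d_{t+1} = d_t * P):
d_0 = (1=0, 2=2/3, 3=1/3)
  d_1[1] = 0*3/7 + 2/3*1/7 + 1/3*1/7 = 1/7
  d_1[2] = 0*2/7 + 2/3*1/7 + 1/3*2/7 = 4/21
  d_1[3] = 0*2/7 + 2/3*5/7 + 1/3*4/7 = 2/3
d_1 = (1=1/7, 2=4/21, 3=2/3)
  d_2[1] = 1/7*3/7 + 4/21*1/7 + 2/3*1/7 = 9/49
  d_2[2] = 1/7*2/7 + 4/21*1/7 + 2/3*2/7 = 38/147
  d_2[3] = 1/7*2/7 + 4/21*5/7 + 2/3*4/7 = 82/147
d_2 = (1=9/49, 2=38/147, 3=82/147)
  d_3[1] = 9/49*3/7 + 38/147*1/7 + 82/147*1/7 = 67/343
  d_3[2] = 9/49*2/7 + 38/147*1/7 + 82/147*2/7 = 256/1029
  d_3[3] = 9/49*2/7 + 38/147*5/7 + 82/147*4/7 = 572/1029
d_3 = (1=67/343, 2=256/1029, 3=572/1029)

Answer: 67/343 256/1029 572/1029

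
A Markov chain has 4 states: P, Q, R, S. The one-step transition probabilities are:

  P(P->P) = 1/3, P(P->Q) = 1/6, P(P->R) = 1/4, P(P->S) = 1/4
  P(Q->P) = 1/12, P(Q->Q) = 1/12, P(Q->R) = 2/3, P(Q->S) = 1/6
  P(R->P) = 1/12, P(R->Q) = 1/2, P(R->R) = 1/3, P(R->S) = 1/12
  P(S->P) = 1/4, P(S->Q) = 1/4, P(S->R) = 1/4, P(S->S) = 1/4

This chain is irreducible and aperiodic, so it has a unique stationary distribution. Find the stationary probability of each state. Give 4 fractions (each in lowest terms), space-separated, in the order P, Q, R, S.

The stationary distribution satisfies pi = pi * P, i.e.:
  pi_P = 1/3*pi_P + 1/12*pi_Q + 1/12*pi_R + 1/4*pi_S
  pi_Q = 1/6*pi_P + 1/12*pi_Q + 1/2*pi_R + 1/4*pi_S
  pi_R = 1/4*pi_P + 2/3*pi_Q + 1/3*pi_R + 1/4*pi_S
  pi_S = 1/4*pi_P + 1/6*pi_Q + 1/12*pi_R + 1/4*pi_S
with normalization: pi_P + pi_Q + pi_R + pi_S = 1.

Using the first 3 balance equations plus normalization, the linear system A*pi = b is:
  [-2/3, 1/12, 1/12, 1/4] . pi = 0
  [1/6, -11/12, 1/2, 1/4] . pi = 0
  [1/4, 2/3, -2/3, 1/4] . pi = 0
  [1, 1, 1, 1] . pi = 1

Solving yields:
  pi_P = 73/499
  pi_Q = 145/499
  pi_R = 202/499
  pi_S = 79/499

Verification (pi * P):
  73/499*1/3 + 145/499*1/12 + 202/499*1/12 + 79/499*1/4 = 73/499 = pi_P  (ok)
  73/499*1/6 + 145/499*1/12 + 202/499*1/2 + 79/499*1/4 = 145/499 = pi_Q  (ok)
  73/499*1/4 + 145/499*2/3 + 202/499*1/3 + 79/499*1/4 = 202/499 = pi_R  (ok)
  73/499*1/4 + 145/499*1/6 + 202/499*1/12 + 79/499*1/4 = 79/499 = pi_S  (ok)

Answer: 73/499 145/499 202/499 79/499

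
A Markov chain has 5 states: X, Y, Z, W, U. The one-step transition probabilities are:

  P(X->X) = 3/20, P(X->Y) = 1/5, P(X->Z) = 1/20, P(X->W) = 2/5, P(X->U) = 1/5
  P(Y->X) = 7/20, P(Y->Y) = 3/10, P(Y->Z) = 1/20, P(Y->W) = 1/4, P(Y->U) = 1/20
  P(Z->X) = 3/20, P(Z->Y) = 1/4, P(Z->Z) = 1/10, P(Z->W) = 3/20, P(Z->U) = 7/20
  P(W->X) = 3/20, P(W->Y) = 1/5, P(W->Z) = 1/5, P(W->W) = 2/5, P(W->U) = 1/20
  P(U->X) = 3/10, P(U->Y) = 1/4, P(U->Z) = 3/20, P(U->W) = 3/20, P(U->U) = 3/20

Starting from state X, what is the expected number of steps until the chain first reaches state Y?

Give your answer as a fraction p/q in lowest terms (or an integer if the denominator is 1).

Let h_i = expected steps to first reach Y from state i.
Boundary: h_Y = 0.
First-step equations for the other states:
  h_X = 1 + 3/20*h_X + 1/5*h_Y + 1/20*h_Z + 2/5*h_W + 1/5*h_U
  h_Z = 1 + 3/20*h_X + 1/4*h_Y + 1/10*h_Z + 3/20*h_W + 7/20*h_U
  h_W = 1 + 3/20*h_X + 1/5*h_Y + 1/5*h_Z + 2/5*h_W + 1/20*h_U
  h_U = 1 + 3/10*h_X + 1/4*h_Y + 3/20*h_Z + 3/20*h_W + 3/20*h_U

Substituting h_Y = 0 and rearranging gives the linear system (I - Q) h = 1:
  [17/20, -1/20, -2/5, -1/5] . (h_X, h_Z, h_W, h_U) = 1
  [-3/20, 9/10, -3/20, -7/20] . (h_X, h_Z, h_W, h_U) = 1
  [-3/20, -1/5, 3/5, -1/20] . (h_X, h_Z, h_W, h_U) = 1
  [-3/10, -3/20, -3/20, 17/20] . (h_X, h_Z, h_W, h_U) = 1

Solving yields:
  h_X = 425/91
  h_Z = 12375/2821
  h_W = 1880/403
  h_U = 12475/2821

Starting state is X, so the expected hitting time is h_X = 425/91.

Answer: 425/91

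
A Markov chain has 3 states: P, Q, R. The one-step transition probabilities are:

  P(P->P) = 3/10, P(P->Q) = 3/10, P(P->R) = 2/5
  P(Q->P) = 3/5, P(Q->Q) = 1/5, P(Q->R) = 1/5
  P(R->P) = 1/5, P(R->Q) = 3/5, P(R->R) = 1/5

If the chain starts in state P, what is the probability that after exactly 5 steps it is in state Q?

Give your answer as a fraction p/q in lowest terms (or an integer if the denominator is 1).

Computing P^5 by repeated multiplication:
P^1 =
  P: [3/10, 3/10, 2/5]
  Q: [3/5, 1/5, 1/5]
  R: [1/5, 3/5, 1/5]
P^2 =
  P: [7/20, 39/100, 13/50]
  Q: [17/50, 17/50, 8/25]
  R: [23/50, 3/10, 6/25]
P^3 =
  P: [391/1000, 339/1000, 27/100]
  Q: [37/100, 181/500, 67/250]
  R: [183/500, 171/500, 73/250]
P^4 =
  P: [3747/10000, 3471/10000, 1391/5000]
  Q: [1909/5000, 1721/5000, 137/500]
  R: [1867/5000, 1767/5000, 683/2500]
P^5 =
  P: [37631/100000, 279/800, 13747/50000]
  Q: [18793/50000, 17389/50000, 6909/25000]
  R: [3787/10000, 17331/50000, 6867/25000]

(P^5)[P -> Q] = 279/800

Answer: 279/800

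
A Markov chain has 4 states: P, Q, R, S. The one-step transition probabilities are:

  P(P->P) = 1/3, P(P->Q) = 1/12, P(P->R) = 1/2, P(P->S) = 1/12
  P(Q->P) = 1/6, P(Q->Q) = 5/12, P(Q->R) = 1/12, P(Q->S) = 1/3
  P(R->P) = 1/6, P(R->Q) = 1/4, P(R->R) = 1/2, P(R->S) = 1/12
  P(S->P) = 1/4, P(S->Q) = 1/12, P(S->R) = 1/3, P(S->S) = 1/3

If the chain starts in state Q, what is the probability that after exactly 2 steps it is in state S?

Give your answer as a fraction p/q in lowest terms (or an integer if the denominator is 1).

Answer: 13/48

Derivation:
Computing P^2 by repeated multiplication:
P^1 =
  P: [1/3, 1/12, 1/2, 1/12]
  Q: [1/6, 5/12, 1/12, 1/3]
  R: [1/6, 1/4, 1/2, 1/12]
  S: [1/4, 1/12, 1/3, 1/3]
P^2 =
  P: [11/48, 7/36, 65/144, 1/8]
  Q: [2/9, 17/72, 13/48, 13/48]
  R: [29/144, 1/4, 55/144, 1/6]
  S: [17/72, 1/6, 59/144, 3/16]

(P^2)[Q -> S] = 13/48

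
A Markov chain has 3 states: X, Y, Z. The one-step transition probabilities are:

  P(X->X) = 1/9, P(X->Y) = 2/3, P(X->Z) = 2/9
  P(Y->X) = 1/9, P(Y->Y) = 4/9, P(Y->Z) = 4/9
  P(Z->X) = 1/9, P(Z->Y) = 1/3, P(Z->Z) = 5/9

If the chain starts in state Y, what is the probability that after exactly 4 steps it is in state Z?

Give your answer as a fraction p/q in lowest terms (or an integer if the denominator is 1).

Answer: 3098/6561

Derivation:
Computing P^4 by repeated multiplication:
P^1 =
  X: [1/9, 2/3, 2/9]
  Y: [1/9, 4/9, 4/9]
  Z: [1/9, 1/3, 5/9]
P^2 =
  X: [1/9, 4/9, 4/9]
  Y: [1/9, 34/81, 38/81]
  Z: [1/9, 11/27, 13/27]
P^3 =
  X: [1/9, 34/81, 38/81]
  Y: [1/9, 304/729, 344/729]
  Z: [1/9, 101/243, 115/243]
P^4 =
  X: [1/9, 304/729, 344/729]
  Y: [1/9, 2734/6561, 3098/6561]
  Z: [1/9, 911/2187, 1033/2187]

(P^4)[Y -> Z] = 3098/6561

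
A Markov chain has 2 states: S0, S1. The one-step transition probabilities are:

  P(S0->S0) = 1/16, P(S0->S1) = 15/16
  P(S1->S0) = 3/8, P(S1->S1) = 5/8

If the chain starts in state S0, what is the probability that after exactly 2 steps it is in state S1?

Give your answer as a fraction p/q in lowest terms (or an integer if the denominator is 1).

Computing P^2 by repeated multiplication:
P^1 =
  S0: [1/16, 15/16]
  S1: [3/8, 5/8]
P^2 =
  S0: [91/256, 165/256]
  S1: [33/128, 95/128]

(P^2)[S0 -> S1] = 165/256

Answer: 165/256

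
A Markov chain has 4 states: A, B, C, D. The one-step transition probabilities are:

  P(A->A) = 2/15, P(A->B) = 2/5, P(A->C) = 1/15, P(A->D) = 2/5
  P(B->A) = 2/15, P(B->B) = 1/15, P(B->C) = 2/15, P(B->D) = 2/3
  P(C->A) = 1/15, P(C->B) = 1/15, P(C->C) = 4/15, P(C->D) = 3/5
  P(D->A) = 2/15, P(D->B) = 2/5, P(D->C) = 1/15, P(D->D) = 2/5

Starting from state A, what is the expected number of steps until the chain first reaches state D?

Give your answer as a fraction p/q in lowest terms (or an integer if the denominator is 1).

Let h_i = expected steps to first reach D from state i.
Boundary: h_D = 0.
First-step equations for the other states:
  h_A = 1 + 2/15*h_A + 2/5*h_B + 1/15*h_C + 2/5*h_D
  h_B = 1 + 2/15*h_A + 1/15*h_B + 2/15*h_C + 2/3*h_D
  h_C = 1 + 1/15*h_A + 1/15*h_B + 4/15*h_C + 3/5*h_D

Substituting h_D = 0 and rearranging gives the linear system (I - Q) h = 1:
  [13/15, -2/5, -1/15] . (h_A, h_B, h_C) = 1
  [-2/15, 14/15, -2/15] . (h_A, h_B, h_C) = 1
  [-1/15, -1/15, 11/15] . (h_A, h_B, h_C) = 1

Solving yields:
  h_A = 3675/1816
  h_B = 1455/908
  h_C = 3075/1816

Starting state is A, so the expected hitting time is h_A = 3675/1816.

Answer: 3675/1816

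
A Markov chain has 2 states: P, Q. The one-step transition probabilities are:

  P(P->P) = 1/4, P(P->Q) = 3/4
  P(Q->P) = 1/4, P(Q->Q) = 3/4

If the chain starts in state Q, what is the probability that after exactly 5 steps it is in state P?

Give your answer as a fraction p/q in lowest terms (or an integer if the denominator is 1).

Answer: 1/4

Derivation:
Computing P^5 by repeated multiplication:
P^1 =
  P: [1/4, 3/4]
  Q: [1/4, 3/4]
P^2 =
  P: [1/4, 3/4]
  Q: [1/4, 3/4]
P^3 =
  P: [1/4, 3/4]
  Q: [1/4, 3/4]
P^4 =
  P: [1/4, 3/4]
  Q: [1/4, 3/4]
P^5 =
  P: [1/4, 3/4]
  Q: [1/4, 3/4]

(P^5)[Q -> P] = 1/4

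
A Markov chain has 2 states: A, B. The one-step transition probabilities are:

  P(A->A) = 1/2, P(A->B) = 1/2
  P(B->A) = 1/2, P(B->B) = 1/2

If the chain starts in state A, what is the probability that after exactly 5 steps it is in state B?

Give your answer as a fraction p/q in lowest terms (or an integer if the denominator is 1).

Answer: 1/2

Derivation:
Computing P^5 by repeated multiplication:
P^1 =
  A: [1/2, 1/2]
  B: [1/2, 1/2]
P^2 =
  A: [1/2, 1/2]
  B: [1/2, 1/2]
P^3 =
  A: [1/2, 1/2]
  B: [1/2, 1/2]
P^4 =
  A: [1/2, 1/2]
  B: [1/2, 1/2]
P^5 =
  A: [1/2, 1/2]
  B: [1/2, 1/2]

(P^5)[A -> B] = 1/2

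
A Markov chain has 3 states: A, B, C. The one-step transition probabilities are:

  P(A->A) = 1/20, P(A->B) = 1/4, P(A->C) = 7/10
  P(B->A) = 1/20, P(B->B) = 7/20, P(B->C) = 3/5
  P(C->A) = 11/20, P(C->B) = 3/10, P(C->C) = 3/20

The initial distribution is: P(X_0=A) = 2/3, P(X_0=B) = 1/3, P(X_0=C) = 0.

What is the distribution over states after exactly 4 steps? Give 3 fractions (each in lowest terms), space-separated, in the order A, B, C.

Propagating the distribution step by step (d_{t+1} = d_t * P):
d_0 = (A=2/3, B=1/3, C=0)
  d_1[A] = 2/3*1/20 + 1/3*1/20 + 0*11/20 = 1/20
  d_1[B] = 2/3*1/4 + 1/3*7/20 + 0*3/10 = 17/60
  d_1[C] = 2/3*7/10 + 1/3*3/5 + 0*3/20 = 2/3
d_1 = (A=1/20, B=17/60, C=2/3)
  d_2[A] = 1/20*1/20 + 17/60*1/20 + 2/3*11/20 = 23/60
  d_2[B] = 1/20*1/4 + 17/60*7/20 + 2/3*3/10 = 187/600
  d_2[C] = 1/20*7/10 + 17/60*3/5 + 2/3*3/20 = 61/200
d_2 = (A=23/60, B=187/600, C=61/200)
  d_3[A] = 23/60*1/20 + 187/600*1/20 + 61/200*11/20 = 81/400
  d_3[B] = 23/60*1/4 + 187/600*7/20 + 61/200*3/10 = 3557/12000
  d_3[C] = 23/60*7/10 + 187/600*3/5 + 61/200*3/20 = 6013/12000
d_3 = (A=81/400, B=3557/12000, C=6013/12000)
  d_4[A] = 81/400*1/20 + 3557/12000*1/20 + 6013/12000*11/20 = 7213/24000
  d_4[B] = 81/400*1/4 + 3557/12000*7/20 + 6013/12000*3/10 = 73127/240000
  d_4[C] = 81/400*7/10 + 3557/12000*3/5 + 6013/12000*3/20 = 31581/80000
d_4 = (A=7213/24000, B=73127/240000, C=31581/80000)

Answer: 7213/24000 73127/240000 31581/80000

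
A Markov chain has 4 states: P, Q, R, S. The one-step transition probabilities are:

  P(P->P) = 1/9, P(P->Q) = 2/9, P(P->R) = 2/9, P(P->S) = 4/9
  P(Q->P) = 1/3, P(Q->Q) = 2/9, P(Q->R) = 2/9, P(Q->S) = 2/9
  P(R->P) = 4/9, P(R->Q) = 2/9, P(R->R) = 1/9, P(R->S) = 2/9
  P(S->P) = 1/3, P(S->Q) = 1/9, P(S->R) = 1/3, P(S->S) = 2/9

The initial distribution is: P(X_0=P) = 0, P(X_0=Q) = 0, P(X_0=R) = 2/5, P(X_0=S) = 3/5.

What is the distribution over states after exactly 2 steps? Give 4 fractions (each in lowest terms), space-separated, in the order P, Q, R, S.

Propagating the distribution step by step (d_{t+1} = d_t * P):
d_0 = (P=0, Q=0, R=2/5, S=3/5)
  d_1[P] = 0*1/9 + 0*1/3 + 2/5*4/9 + 3/5*1/3 = 17/45
  d_1[Q] = 0*2/9 + 0*2/9 + 2/5*2/9 + 3/5*1/9 = 7/45
  d_1[R] = 0*2/9 + 0*2/9 + 2/5*1/9 + 3/5*1/3 = 11/45
  d_1[S] = 0*4/9 + 0*2/9 + 2/5*2/9 + 3/5*2/9 = 2/9
d_1 = (P=17/45, Q=7/45, R=11/45, S=2/9)
  d_2[P] = 17/45*1/9 + 7/45*1/3 + 11/45*4/9 + 2/9*1/3 = 112/405
  d_2[Q] = 17/45*2/9 + 7/45*2/9 + 11/45*2/9 + 2/9*1/9 = 16/81
  d_2[R] = 17/45*2/9 + 7/45*2/9 + 11/45*1/9 + 2/9*1/3 = 89/405
  d_2[S] = 17/45*4/9 + 7/45*2/9 + 11/45*2/9 + 2/9*2/9 = 124/405
d_2 = (P=112/405, Q=16/81, R=89/405, S=124/405)

Answer: 112/405 16/81 89/405 124/405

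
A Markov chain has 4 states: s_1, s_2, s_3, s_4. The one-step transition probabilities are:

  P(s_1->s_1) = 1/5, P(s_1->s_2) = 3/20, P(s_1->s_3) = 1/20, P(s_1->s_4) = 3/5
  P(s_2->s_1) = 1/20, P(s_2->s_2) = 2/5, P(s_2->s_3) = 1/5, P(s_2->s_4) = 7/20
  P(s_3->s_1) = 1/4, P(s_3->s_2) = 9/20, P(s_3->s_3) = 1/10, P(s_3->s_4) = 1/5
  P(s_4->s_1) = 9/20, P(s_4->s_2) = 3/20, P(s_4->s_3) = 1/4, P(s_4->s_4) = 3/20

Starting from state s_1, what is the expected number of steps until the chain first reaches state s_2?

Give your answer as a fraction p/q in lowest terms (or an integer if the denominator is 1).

Let h_i = expected steps to first reach s_2 from state i.
Boundary: h_s_2 = 0.
First-step equations for the other states:
  h_s_1 = 1 + 1/5*h_s_1 + 3/20*h_s_2 + 1/20*h_s_3 + 3/5*h_s_4
  h_s_3 = 1 + 1/4*h_s_1 + 9/20*h_s_2 + 1/10*h_s_3 + 1/5*h_s_4
  h_s_4 = 1 + 9/20*h_s_1 + 3/20*h_s_2 + 1/4*h_s_3 + 3/20*h_s_4

Substituting h_s_2 = 0 and rearranging gives the linear system (I - Q) h = 1:
  [4/5, -1/20, -3/5] . (h_s_1, h_s_3, h_s_4) = 1
  [-1/4, 9/10, -1/5] . (h_s_1, h_s_3, h_s_4) = 1
  [-9/20, -1/4, 17/20] . (h_s_1, h_s_3, h_s_4) = 1

Solving yields:
  h_s_1 = 1060/201
  h_s_3 = 8180/2211
  h_s_4 = 11180/2211

Starting state is s_1, so the expected hitting time is h_s_1 = 1060/201.

Answer: 1060/201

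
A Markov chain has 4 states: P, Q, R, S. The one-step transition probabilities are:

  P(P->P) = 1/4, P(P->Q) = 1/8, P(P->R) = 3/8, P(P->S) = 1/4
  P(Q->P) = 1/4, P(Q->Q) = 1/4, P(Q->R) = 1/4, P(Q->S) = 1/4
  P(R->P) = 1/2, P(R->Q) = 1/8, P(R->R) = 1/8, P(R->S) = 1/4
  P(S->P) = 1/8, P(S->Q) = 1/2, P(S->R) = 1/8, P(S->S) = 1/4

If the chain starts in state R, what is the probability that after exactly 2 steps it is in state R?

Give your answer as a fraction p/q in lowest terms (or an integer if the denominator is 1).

Answer: 17/64

Derivation:
Computing P^2 by repeated multiplication:
P^1 =
  P: [1/4, 1/8, 3/8, 1/4]
  Q: [1/4, 1/4, 1/4, 1/4]
  R: [1/2, 1/8, 1/8, 1/4]
  S: [1/8, 1/2, 1/8, 1/4]
P^2 =
  P: [5/16, 15/64, 13/64, 1/4]
  Q: [9/32, 1/4, 7/32, 1/4]
  R: [1/4, 15/64, 17/64, 1/4]
  S: [1/4, 9/32, 7/32, 1/4]

(P^2)[R -> R] = 17/64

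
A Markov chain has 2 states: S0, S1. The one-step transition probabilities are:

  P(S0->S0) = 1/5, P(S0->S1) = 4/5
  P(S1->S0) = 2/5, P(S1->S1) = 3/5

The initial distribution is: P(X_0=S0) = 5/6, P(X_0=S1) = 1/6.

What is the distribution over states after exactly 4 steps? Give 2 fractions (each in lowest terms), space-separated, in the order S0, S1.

Propagating the distribution step by step (d_{t+1} = d_t * P):
d_0 = (S0=5/6, S1=1/6)
  d_1[S0] = 5/6*1/5 + 1/6*2/5 = 7/30
  d_1[S1] = 5/6*4/5 + 1/6*3/5 = 23/30
d_1 = (S0=7/30, S1=23/30)
  d_2[S0] = 7/30*1/5 + 23/30*2/5 = 53/150
  d_2[S1] = 7/30*4/5 + 23/30*3/5 = 97/150
d_2 = (S0=53/150, S1=97/150)
  d_3[S0] = 53/150*1/5 + 97/150*2/5 = 247/750
  d_3[S1] = 53/150*4/5 + 97/150*3/5 = 503/750
d_3 = (S0=247/750, S1=503/750)
  d_4[S0] = 247/750*1/5 + 503/750*2/5 = 1253/3750
  d_4[S1] = 247/750*4/5 + 503/750*3/5 = 2497/3750
d_4 = (S0=1253/3750, S1=2497/3750)

Answer: 1253/3750 2497/3750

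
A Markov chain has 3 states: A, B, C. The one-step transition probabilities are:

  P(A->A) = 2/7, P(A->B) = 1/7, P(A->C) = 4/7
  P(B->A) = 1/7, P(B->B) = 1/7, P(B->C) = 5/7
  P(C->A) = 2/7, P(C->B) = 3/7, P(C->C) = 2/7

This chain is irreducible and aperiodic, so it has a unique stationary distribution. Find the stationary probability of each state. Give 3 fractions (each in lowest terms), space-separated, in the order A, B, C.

Answer: 15/61 17/61 29/61

Derivation:
The stationary distribution satisfies pi = pi * P, i.e.:
  pi_A = 2/7*pi_A + 1/7*pi_B + 2/7*pi_C
  pi_B = 1/7*pi_A + 1/7*pi_B + 3/7*pi_C
  pi_C = 4/7*pi_A + 5/7*pi_B + 2/7*pi_C
with normalization: pi_A + pi_B + pi_C = 1.

Using the first 2 balance equations plus normalization, the linear system A*pi = b is:
  [-5/7, 1/7, 2/7] . pi = 0
  [1/7, -6/7, 3/7] . pi = 0
  [1, 1, 1] . pi = 1

Solving yields:
  pi_A = 15/61
  pi_B = 17/61
  pi_C = 29/61

Verification (pi * P):
  15/61*2/7 + 17/61*1/7 + 29/61*2/7 = 15/61 = pi_A  (ok)
  15/61*1/7 + 17/61*1/7 + 29/61*3/7 = 17/61 = pi_B  (ok)
  15/61*4/7 + 17/61*5/7 + 29/61*2/7 = 29/61 = pi_C  (ok)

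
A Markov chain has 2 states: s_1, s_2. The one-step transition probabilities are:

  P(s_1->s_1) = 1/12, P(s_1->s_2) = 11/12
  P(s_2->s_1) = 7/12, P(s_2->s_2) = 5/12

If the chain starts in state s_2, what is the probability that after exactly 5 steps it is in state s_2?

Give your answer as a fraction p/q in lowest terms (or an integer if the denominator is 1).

Computing P^5 by repeated multiplication:
P^1 =
  s_1: [1/12, 11/12]
  s_2: [7/12, 5/12]
P^2 =
  s_1: [13/24, 11/24]
  s_2: [7/24, 17/24]
P^3 =
  s_1: [5/16, 11/16]
  s_2: [7/16, 9/16]
P^4 =
  s_1: [41/96, 55/96]
  s_2: [35/96, 61/96]
P^5 =
  s_1: [71/192, 121/192]
  s_2: [77/192, 115/192]

(P^5)[s_2 -> s_2] = 115/192

Answer: 115/192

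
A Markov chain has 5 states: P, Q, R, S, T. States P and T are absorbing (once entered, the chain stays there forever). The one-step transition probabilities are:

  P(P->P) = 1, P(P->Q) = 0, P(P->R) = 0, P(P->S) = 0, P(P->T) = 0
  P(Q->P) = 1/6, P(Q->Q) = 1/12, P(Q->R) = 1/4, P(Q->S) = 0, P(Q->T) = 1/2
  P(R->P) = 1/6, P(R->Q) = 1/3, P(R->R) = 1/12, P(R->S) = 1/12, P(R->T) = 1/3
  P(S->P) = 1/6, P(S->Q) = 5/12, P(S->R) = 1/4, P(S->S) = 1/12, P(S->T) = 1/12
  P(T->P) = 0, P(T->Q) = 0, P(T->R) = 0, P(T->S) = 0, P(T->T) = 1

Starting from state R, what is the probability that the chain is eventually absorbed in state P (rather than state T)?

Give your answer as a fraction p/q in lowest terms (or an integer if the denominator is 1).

Let a_i = P(absorbed in P | start in state i).
Boundary conditions: a_P = 1, a_T = 0.
For each transient state i, a_i = sum_j P(i->j) * a_j:
  a_Q = 1/6*a_P + 1/12*a_Q + 1/4*a_R + 0*a_S + 1/2*a_T
  a_R = 1/6*a_P + 1/3*a_Q + 1/12*a_R + 1/12*a_S + 1/3*a_T
  a_S = 1/6*a_P + 5/12*a_Q + 1/4*a_R + 1/12*a_S + 1/12*a_T

Substituting a_P = 1 and a_T = 0, rearrange to (I - Q) a = r where r[i] = P(i -> P):
  [11/12, -1/4, 0] . (a_Q, a_R, a_S) = 1/6
  [-1/3, 11/12, -1/12] . (a_Q, a_R, a_S) = 1/6
  [-5/12, -1/4, 11/12] . (a_Q, a_R, a_S) = 1/6

Solving yields:
  a_Q = 308/1151
  a_R = 362/1151
  a_S = 448/1151

Starting state is R, so the absorption probability is a_R = 362/1151.

Answer: 362/1151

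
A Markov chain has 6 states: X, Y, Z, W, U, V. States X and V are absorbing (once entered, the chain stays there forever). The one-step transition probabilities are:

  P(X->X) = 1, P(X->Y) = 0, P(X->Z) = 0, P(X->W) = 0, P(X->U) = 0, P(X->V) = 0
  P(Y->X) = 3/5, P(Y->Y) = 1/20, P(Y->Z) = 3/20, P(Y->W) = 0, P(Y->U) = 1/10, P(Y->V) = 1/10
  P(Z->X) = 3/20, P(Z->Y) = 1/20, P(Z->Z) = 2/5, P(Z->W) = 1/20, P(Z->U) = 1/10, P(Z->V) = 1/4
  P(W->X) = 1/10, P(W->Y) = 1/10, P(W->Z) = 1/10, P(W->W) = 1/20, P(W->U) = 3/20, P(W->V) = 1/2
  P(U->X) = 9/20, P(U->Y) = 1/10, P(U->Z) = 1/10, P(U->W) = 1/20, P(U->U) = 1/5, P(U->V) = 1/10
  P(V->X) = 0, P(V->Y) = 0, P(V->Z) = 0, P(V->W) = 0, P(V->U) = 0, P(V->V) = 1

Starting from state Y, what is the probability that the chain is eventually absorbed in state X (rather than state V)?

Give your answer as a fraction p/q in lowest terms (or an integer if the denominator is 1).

Answer: 50216/64089

Derivation:
Let a_i = P(absorbed in X | start in state i).
Boundary conditions: a_X = 1, a_V = 0.
For each transient state i, a_i = sum_j P(i->j) * a_j:
  a_Y = 3/5*a_X + 1/20*a_Y + 3/20*a_Z + 0*a_W + 1/10*a_U + 1/10*a_V
  a_Z = 3/20*a_X + 1/20*a_Y + 2/5*a_Z + 1/20*a_W + 1/10*a_U + 1/4*a_V
  a_W = 1/10*a_X + 1/10*a_Y + 1/10*a_Z + 1/20*a_W + 3/20*a_U + 1/2*a_V
  a_U = 9/20*a_X + 1/10*a_Y + 1/10*a_Z + 1/20*a_W + 1/5*a_U + 1/10*a_V

Substituting a_X = 1 and a_V = 0, rearrange to (I - Q) a = r where r[i] = P(i -> X):
  [19/20, -3/20, 0, -1/10] . (a_Y, a_Z, a_W, a_U) = 3/5
  [-1/20, 3/5, -1/20, -1/10] . (a_Y, a_Z, a_W, a_U) = 3/20
  [-1/10, -1/10, 19/20, -3/20] . (a_Y, a_Z, a_W, a_U) = 1/10
  [-1/10, -1/10, -1/20, 4/5] . (a_Y, a_Z, a_W, a_U) = 9/20

Solving yields:
  a_Y = 50216/64089
  a_Z = 30014/64089
  a_W = 22691/64089
  a_U = 47497/64089

Starting state is Y, so the absorption probability is a_Y = 50216/64089.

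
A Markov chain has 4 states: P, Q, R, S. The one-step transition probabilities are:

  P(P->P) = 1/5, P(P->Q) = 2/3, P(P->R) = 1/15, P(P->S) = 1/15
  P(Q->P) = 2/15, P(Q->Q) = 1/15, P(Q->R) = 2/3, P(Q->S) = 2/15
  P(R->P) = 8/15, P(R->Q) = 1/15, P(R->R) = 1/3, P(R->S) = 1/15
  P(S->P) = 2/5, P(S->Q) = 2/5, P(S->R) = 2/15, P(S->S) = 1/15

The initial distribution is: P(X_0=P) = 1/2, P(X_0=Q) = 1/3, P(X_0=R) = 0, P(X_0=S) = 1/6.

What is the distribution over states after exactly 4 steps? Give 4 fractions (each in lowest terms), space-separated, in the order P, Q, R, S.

Propagating the distribution step by step (d_{t+1} = d_t * P):
d_0 = (P=1/2, Q=1/3, R=0, S=1/6)
  d_1[P] = 1/2*1/5 + 1/3*2/15 + 0*8/15 + 1/6*2/5 = 19/90
  d_1[Q] = 1/2*2/3 + 1/3*1/15 + 0*1/15 + 1/6*2/5 = 19/45
  d_1[R] = 1/2*1/15 + 1/3*2/3 + 0*1/3 + 1/6*2/15 = 5/18
  d_1[S] = 1/2*1/15 + 1/3*2/15 + 0*1/15 + 1/6*1/15 = 4/45
d_1 = (P=19/90, Q=19/45, R=5/18, S=4/45)
  d_2[P] = 19/90*1/5 + 19/45*2/15 + 5/18*8/15 + 4/45*2/5 = 127/450
  d_2[Q] = 19/90*2/3 + 19/45*1/15 + 5/18*1/15 + 4/45*2/5 = 301/1350
  d_2[R] = 19/90*1/15 + 19/45*2/3 + 5/18*1/3 + 4/45*2/15 = 2/5
  d_2[S] = 19/90*1/15 + 19/45*2/15 + 5/18*1/15 + 4/45*1/15 = 64/675
d_2 = (P=127/450, Q=301/1350, R=2/5, S=64/675)
  d_3[P] = 127/450*1/5 + 301/1350*2/15 + 2/5*8/15 + 64/675*2/5 = 6833/20250
  d_3[Q] = 127/450*2/3 + 301/1350*1/15 + 2/5*1/15 + 64/675*2/5 = 5419/20250
  d_3[R] = 127/450*1/15 + 301/1350*2/3 + 2/5*1/3 + 64/675*2/15 = 6347/20250
  d_3[S] = 127/450*1/15 + 301/1350*2/15 + 2/5*1/15 + 64/675*1/15 = 1651/20250
d_3 = (P=6833/20250, Q=5419/20250, R=6347/20250, S=1651/20250)
  d_4[P] = 6833/20250*1/5 + 5419/20250*2/15 + 6347/20250*8/15 + 1651/20250*2/5 = 30673/101250
  d_4[Q] = 6833/20250*2/3 + 5419/20250*1/15 + 6347/20250*1/15 + 1651/20250*2/5 = 45001/151875
  d_4[R] = 6833/20250*1/15 + 5419/20250*2/3 + 6347/20250*1/3 + 1651/20250*2/15 = 3202/10125
  d_4[S] = 6833/20250*1/15 + 5419/20250*2/15 + 6347/20250*1/15 + 1651/20250*1/15 = 25669/303750
d_4 = (P=30673/101250, Q=45001/151875, R=3202/10125, S=25669/303750)

Answer: 30673/101250 45001/151875 3202/10125 25669/303750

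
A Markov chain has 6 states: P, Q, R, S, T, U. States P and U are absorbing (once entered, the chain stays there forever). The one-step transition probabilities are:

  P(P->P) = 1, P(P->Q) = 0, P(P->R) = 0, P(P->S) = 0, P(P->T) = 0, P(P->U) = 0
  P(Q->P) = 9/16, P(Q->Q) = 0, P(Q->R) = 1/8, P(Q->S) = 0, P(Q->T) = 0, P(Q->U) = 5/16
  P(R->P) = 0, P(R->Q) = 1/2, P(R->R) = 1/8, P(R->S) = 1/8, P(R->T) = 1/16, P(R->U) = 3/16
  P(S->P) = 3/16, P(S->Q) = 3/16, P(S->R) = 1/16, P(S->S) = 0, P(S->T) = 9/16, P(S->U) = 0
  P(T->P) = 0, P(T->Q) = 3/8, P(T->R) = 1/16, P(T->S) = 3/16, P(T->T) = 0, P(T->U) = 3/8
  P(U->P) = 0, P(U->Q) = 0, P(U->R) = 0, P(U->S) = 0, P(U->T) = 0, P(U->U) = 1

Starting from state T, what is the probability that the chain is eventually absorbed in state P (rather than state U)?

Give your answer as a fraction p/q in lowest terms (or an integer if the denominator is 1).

Let a_i = P(absorbed in P | start in state i).
Boundary conditions: a_P = 1, a_U = 0.
For each transient state i, a_i = sum_j P(i->j) * a_j:
  a_Q = 9/16*a_P + 0*a_Q + 1/8*a_R + 0*a_S + 0*a_T + 5/16*a_U
  a_R = 0*a_P + 1/2*a_Q + 1/8*a_R + 1/8*a_S + 1/16*a_T + 3/16*a_U
  a_S = 3/16*a_P + 3/16*a_Q + 1/16*a_R + 0*a_S + 9/16*a_T + 0*a_U
  a_T = 0*a_P + 3/8*a_Q + 1/16*a_R + 3/16*a_S + 0*a_T + 3/8*a_U

Substituting a_P = 1 and a_U = 0, rearrange to (I - Q) a = r where r[i] = P(i -> P):
  [1, -1/8, 0, 0] . (a_Q, a_R, a_S, a_T) = 9/16
  [-1/2, 7/8, -1/8, -1/16] . (a_Q, a_R, a_S, a_T) = 0
  [-3/16, -1/16, 1, -9/16] . (a_Q, a_R, a_S, a_T) = 3/16
  [-3/8, -1/16, -3/16, 1] . (a_Q, a_R, a_S, a_T) = 0

Solving yields:
  a_Q = 28443/45910
  a_R = 20949/45910
  a_S = 24579/45910
  a_T = 8292/22955

Starting state is T, so the absorption probability is a_T = 8292/22955.

Answer: 8292/22955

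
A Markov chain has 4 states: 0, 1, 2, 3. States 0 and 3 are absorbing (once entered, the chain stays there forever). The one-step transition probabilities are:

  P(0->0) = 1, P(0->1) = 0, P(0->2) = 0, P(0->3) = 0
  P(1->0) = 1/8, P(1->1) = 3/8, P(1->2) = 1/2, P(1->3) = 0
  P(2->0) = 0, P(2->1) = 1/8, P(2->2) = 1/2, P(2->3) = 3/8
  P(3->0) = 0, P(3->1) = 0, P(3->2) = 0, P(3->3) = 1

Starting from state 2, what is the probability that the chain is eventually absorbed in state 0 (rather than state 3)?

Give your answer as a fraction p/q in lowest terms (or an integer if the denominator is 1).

Let a_i = P(absorbed in 0 | start in state i).
Boundary conditions: a_0 = 1, a_3 = 0.
For each transient state i, a_i = sum_j P(i->j) * a_j:
  a_1 = 1/8*a_0 + 3/8*a_1 + 1/2*a_2 + 0*a_3
  a_2 = 0*a_0 + 1/8*a_1 + 1/2*a_2 + 3/8*a_3

Substituting a_0 = 1 and a_3 = 0, rearrange to (I - Q) a = r where r[i] = P(i -> 0):
  [5/8, -1/2] . (a_1, a_2) = 1/8
  [-1/8, 1/2] . (a_1, a_2) = 0

Solving yields:
  a_1 = 1/4
  a_2 = 1/16

Starting state is 2, so the absorption probability is a_2 = 1/16.

Answer: 1/16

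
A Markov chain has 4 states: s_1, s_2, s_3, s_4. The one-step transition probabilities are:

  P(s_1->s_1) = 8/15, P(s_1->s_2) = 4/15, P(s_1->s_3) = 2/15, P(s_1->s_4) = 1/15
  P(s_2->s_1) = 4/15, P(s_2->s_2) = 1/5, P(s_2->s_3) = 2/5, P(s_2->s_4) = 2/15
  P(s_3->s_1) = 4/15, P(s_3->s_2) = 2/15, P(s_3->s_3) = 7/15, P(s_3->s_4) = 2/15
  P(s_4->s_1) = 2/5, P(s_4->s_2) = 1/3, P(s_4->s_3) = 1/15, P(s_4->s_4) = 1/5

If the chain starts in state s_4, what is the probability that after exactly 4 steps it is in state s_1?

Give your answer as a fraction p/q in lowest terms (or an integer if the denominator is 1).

Answer: 434/1125

Derivation:
Computing P^4 by repeated multiplication:
P^1 =
  s_1: [8/15, 4/15, 2/15, 1/15]
  s_2: [4/15, 1/5, 2/5, 2/15]
  s_3: [4/15, 2/15, 7/15, 2/15]
  s_4: [2/5, 1/3, 1/15, 1/5]
P^2 =
  s_1: [94/225, 53/225, 11/45, 23/225]
  s_2: [16/45, 47/225, 14/45, 28/225]
  s_3: [16/45, 46/225, 71/225, 28/225]
  s_4: [2/5, 56/225, 52/225, 3/25]
P^3 =
  s_1: [1322/3375, 152/675, 914/3375, 379/3375]
  s_2: [1276/3375, 247/1125, 64/225, 398/3375]
  s_3: [1276/3375, 148/675, 961/3375, 398/3375]
  s_4: [146/375, 767/3375, 907/3375, 43/375]
P^4 =
  s_1: [19546/50625, 11291/50625, 13981/50625, 5807/50625]
  s_2: [776/2025, 11237/50625, 14116/50625, 5872/50625]
  s_3: [776/2025, 11236/50625, 14117/50625, 5872/50625]
  s_4: [434/1125, 11306/50625, 13966/50625, 647/5625]

(P^4)[s_4 -> s_1] = 434/1125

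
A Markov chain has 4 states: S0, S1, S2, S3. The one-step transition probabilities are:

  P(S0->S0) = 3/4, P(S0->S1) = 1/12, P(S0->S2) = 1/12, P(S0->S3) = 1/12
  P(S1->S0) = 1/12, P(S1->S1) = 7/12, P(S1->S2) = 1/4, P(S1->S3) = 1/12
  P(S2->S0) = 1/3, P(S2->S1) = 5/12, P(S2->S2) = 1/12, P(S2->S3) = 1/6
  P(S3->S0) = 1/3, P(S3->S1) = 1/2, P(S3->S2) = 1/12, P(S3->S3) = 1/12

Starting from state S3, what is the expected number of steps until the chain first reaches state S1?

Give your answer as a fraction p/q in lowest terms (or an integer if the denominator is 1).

Answer: 1008/257

Derivation:
Let h_i = expected steps to first reach S1 from state i.
Boundary: h_S1 = 0.
First-step equations for the other states:
  h_S0 = 1 + 3/4*h_S0 + 1/12*h_S1 + 1/12*h_S2 + 1/12*h_S3
  h_S2 = 1 + 1/3*h_S0 + 5/12*h_S1 + 1/12*h_S2 + 1/6*h_S3
  h_S3 = 1 + 1/3*h_S0 + 1/2*h_S1 + 1/12*h_S2 + 1/12*h_S3

Substituting h_S1 = 0 and rearranging gives the linear system (I - Q) h = 1:
  [1/4, -1/12, -1/12] . (h_S0, h_S2, h_S3) = 1
  [-1/3, 11/12, -1/6] . (h_S0, h_S2, h_S3) = 1
  [-1/3, -1/12, 11/12] . (h_S0, h_S2, h_S3) = 1

Solving yields:
  h_S0 = 1728/257
  h_S2 = 1092/257
  h_S3 = 1008/257

Starting state is S3, so the expected hitting time is h_S3 = 1008/257.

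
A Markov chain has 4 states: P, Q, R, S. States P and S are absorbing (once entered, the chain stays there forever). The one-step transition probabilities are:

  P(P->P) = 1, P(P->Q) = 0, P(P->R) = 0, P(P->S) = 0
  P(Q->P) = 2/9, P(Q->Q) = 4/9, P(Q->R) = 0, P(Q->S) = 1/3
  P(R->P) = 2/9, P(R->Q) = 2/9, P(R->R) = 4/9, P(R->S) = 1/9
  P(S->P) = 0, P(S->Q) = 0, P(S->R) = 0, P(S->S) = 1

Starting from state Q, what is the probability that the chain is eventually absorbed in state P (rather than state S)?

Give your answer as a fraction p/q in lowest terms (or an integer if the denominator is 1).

Answer: 2/5

Derivation:
Let a_i = P(absorbed in P | start in state i).
Boundary conditions: a_P = 1, a_S = 0.
For each transient state i, a_i = sum_j P(i->j) * a_j:
  a_Q = 2/9*a_P + 4/9*a_Q + 0*a_R + 1/3*a_S
  a_R = 2/9*a_P + 2/9*a_Q + 4/9*a_R + 1/9*a_S

Substituting a_P = 1 and a_S = 0, rearrange to (I - Q) a = r where r[i] = P(i -> P):
  [5/9, 0] . (a_Q, a_R) = 2/9
  [-2/9, 5/9] . (a_Q, a_R) = 2/9

Solving yields:
  a_Q = 2/5
  a_R = 14/25

Starting state is Q, so the absorption probability is a_Q = 2/5.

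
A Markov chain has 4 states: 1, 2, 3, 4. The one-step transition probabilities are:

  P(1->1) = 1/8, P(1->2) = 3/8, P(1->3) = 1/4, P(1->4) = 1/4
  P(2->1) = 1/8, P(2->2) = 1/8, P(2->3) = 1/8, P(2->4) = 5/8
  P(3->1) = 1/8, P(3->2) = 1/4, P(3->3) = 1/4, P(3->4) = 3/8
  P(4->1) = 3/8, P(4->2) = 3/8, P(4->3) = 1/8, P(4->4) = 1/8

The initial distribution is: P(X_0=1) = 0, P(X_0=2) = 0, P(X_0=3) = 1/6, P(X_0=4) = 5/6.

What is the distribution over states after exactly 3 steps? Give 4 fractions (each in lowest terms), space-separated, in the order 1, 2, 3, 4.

Propagating the distribution step by step (d_{t+1} = d_t * P):
d_0 = (1=0, 2=0, 3=1/6, 4=5/6)
  d_1[1] = 0*1/8 + 0*1/8 + 1/6*1/8 + 5/6*3/8 = 1/3
  d_1[2] = 0*3/8 + 0*1/8 + 1/6*1/4 + 5/6*3/8 = 17/48
  d_1[3] = 0*1/4 + 0*1/8 + 1/6*1/4 + 5/6*1/8 = 7/48
  d_1[4] = 0*1/4 + 0*5/8 + 1/6*3/8 + 5/6*1/8 = 1/6
d_1 = (1=1/3, 2=17/48, 3=7/48, 4=1/6)
  d_2[1] = 1/3*1/8 + 17/48*1/8 + 7/48*1/8 + 1/6*3/8 = 1/6
  d_2[2] = 1/3*3/8 + 17/48*1/8 + 7/48*1/4 + 1/6*3/8 = 103/384
  d_2[3] = 1/3*1/4 + 17/48*1/8 + 7/48*1/4 + 1/6*1/8 = 71/384
  d_2[4] = 1/3*1/4 + 17/48*5/8 + 7/48*3/8 + 1/6*1/8 = 73/192
d_2 = (1=1/6, 2=103/384, 3=71/384, 4=73/192)
  d_3[1] = 1/6*1/8 + 103/384*1/8 + 71/384*1/8 + 73/192*3/8 = 169/768
  d_3[2] = 1/6*3/8 + 103/384*1/8 + 71/384*1/4 + 73/192*3/8 = 875/3072
  d_3[3] = 1/6*1/4 + 103/384*1/8 + 71/384*1/4 + 73/192*1/8 = 173/1024
  d_3[4] = 1/6*1/4 + 103/384*5/8 + 71/384*3/8 + 73/192*1/8 = 167/512
d_3 = (1=169/768, 2=875/3072, 3=173/1024, 4=167/512)

Answer: 169/768 875/3072 173/1024 167/512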